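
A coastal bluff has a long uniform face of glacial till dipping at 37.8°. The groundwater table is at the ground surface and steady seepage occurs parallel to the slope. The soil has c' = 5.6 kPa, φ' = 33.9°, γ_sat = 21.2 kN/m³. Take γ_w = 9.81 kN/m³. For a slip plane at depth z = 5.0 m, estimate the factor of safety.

With seepage parallel to the slope and the water table at the surface, the effective normal stress on the slip plane uses the buoyant unit weight γ' = γ_sat − γ_w while the driving shear stress uses γ_sat:
FS = [c' + γ' z cos²β tanφ'] / [γ_sat z sinβ cosβ]
γ' = 21.2 − 9.81 = 11.39 kN/m³
Numerator = 5.6 + 11.39·5.0·cos²37.8°·tan33.9° = 5.6 + 11.39·5.0·0.6243·0.6720 = 29.493 kPa
Denominator = 21.2·5.0·sin37.8°·cos37.8° = 21.2·5.0·0.6129·0.7902 = 51.335 kPa
FS = 29.493 / 51.335 = 0.575

FS = 0.57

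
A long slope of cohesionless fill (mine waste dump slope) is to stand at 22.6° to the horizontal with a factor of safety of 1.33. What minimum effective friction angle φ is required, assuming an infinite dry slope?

φ = 29.0°

FS = tanφ/tanβ ⇒ tanφ = FS · tanβ = 1.33 · tan22.6° = 0.5536
φ = arctan(0.5536) = 28.97°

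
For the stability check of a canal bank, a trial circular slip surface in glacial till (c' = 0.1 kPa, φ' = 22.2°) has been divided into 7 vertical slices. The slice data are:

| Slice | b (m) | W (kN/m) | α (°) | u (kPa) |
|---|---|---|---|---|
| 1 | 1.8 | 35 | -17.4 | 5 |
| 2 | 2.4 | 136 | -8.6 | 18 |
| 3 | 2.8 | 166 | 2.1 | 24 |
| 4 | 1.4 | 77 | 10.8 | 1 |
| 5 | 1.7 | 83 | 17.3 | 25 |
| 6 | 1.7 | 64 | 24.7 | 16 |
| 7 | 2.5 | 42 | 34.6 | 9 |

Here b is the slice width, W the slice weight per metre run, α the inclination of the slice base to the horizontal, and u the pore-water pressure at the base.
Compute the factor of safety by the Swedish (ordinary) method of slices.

Ordinary method of slices: FS = Σ[c'·Δl_i + (W_i cosα_i − u_i·Δl_i)·tanφ'] / Σ W_i sinα_i, with Δl_i = b_i / cosα_i.
Slice 1: Δl = 1.8/cos(-17.4°) = 1.886 m; N'_1 = 35·cos(-17.4°) − 5·1.886 = 24.0; c'Δl = 0.19; W sinα = -10.5
Slice 2: Δl = 2.4/cos(-8.6°) = 2.427 m; N'_2 = 136·cos(-8.6°) − 18·2.427 = 90.8; c'Δl = 0.24; W sinα = -20.3
Slice 3: Δl = 2.8/cos2.1° = 2.802 m; N'_3 = 166·cos2.1° − 24·2.802 = 98.6; c'Δl = 0.28; W sinα = 6.1
Slice 4: Δl = 1.4/cos10.8° = 1.425 m; N'_4 = 77·cos10.8° − 1·1.425 = 74.2; c'Δl = 0.14; W sinα = 14.4
Slice 5: Δl = 1.7/cos17.3° = 1.781 m; N'_5 = 83·cos17.3° − 25·1.781 = 34.7; c'Δl = 0.18; W sinα = 24.7
Slice 6: Δl = 1.7/cos24.7° = 1.871 m; N'_6 = 64·cos24.7° − 16·1.871 = 28.2; c'Δl = 0.19; W sinα = 26.7
Slice 7: Δl = 2.5/cos34.6° = 3.037 m; N'_7 = 42·cos34.6° − 9·3.037 = 7.2; c'Δl = 0.30; W sinα = 23.8
Σc'Δl = 1.5 kN/m; ΣN' = 357.8 kN/m; ΣW sinα = 65.0 kN/m
Resisting = 1.5 + 357.8·tan22.2° = 1.5 + 146.0 = 147.5 kN/m
FS = 147.5 / 65.0 = 2.270

FS = 2.27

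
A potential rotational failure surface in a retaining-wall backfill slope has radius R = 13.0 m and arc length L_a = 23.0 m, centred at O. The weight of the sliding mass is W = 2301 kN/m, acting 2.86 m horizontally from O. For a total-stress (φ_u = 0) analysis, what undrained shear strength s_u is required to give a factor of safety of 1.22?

FS = s_u·L_a·R / (W·d), so s_u = FS·W·d / (L_a·R).
s_u = 1.22·2301·2.86 / (23.00·13.0) = 8028.6 / 299.00 = 26.85 kPa

s_u = 26.9 kPa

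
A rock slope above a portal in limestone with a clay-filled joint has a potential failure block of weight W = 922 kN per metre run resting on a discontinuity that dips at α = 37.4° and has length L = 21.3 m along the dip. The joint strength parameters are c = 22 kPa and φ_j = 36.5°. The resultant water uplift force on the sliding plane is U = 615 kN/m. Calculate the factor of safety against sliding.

FS = 0.99

Resolving the block weight along and normal to the plane and applying the Mohr–Coulomb strength on the joint:
N' = W cosα − U = 922·cos37.4° − 615 = 117.5 kN/m
Driving force T = W sinα = 922·sin37.4° = 560.0 kN/m
Resisting force R = c·L + N'·tanφ_j = 22·21.3 + 117.5·tan36.5° = 468.6 + 86.9 = 555.5 kN/m
FS = R / T = 555.5 / 560.0 = 0.992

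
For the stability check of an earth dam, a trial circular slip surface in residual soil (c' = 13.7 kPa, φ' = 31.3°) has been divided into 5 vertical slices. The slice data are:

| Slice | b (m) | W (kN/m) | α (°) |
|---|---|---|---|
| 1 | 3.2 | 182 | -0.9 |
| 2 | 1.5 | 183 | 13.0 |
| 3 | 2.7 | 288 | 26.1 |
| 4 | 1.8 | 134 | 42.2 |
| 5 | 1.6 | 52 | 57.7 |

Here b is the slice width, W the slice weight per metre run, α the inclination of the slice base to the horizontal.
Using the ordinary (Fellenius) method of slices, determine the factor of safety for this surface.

Ordinary method of slices: FS = Σ[c'·Δl_i + (W_i cosα_i)·tanφ'] / Σ W_i sinα_i, with Δl_i = b_i / cosα_i.
Slice 1: Δl = 3.2/cos(-0.9°) = 3.200 m; N'_1 = 182·cos(-0.9°) = 182.0; c'Δl = 43.85; W sinα = -2.9
Slice 2: Δl = 1.5/cos13.0° = 1.539 m; N'_2 = 183·cos13.0° = 178.3; c'Δl = 21.09; W sinα = 41.2
Slice 3: Δl = 2.7/cos26.1° = 3.007 m; N'_3 = 288·cos26.1° = 258.6; c'Δl = 41.19; W sinα = 126.7
Slice 4: Δl = 1.8/cos42.2° = 2.430 m; N'_4 = 134·cos42.2° = 99.3; c'Δl = 33.29; W sinα = 90.0
Slice 5: Δl = 1.6/cos57.7° = 2.994 m; N'_5 = 52·cos57.7° = 27.8; c'Δl = 41.02; W sinα = 44.0
Σc'Δl = 180.4 kN/m; ΣN' = 746.0 kN/m; ΣW sinα = 299.0 kN/m
Resisting = 180.4 + 746.0·tan31.3° = 180.4 + 453.6 = 634.0 kN/m
FS = 634.0 / 299.0 = 2.121

FS = 2.12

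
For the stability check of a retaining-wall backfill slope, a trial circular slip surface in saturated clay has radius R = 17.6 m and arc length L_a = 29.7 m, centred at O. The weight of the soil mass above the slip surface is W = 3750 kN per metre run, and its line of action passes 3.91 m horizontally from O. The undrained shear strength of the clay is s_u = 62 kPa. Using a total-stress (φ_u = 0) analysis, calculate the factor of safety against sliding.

Taking moments about the centre O, the resisting moment is provided by the undrained shear strength acting along the arc:
M_R = s_u·L_a·R = 62·29.70·17.6 = 32408.6 kN·m/m
M_D = W·d = 3750·3.91 = 14662.5 kN·m/m
FS = M_R / M_D = 32408.6 / 14662.5 = 2.210

FS = 2.21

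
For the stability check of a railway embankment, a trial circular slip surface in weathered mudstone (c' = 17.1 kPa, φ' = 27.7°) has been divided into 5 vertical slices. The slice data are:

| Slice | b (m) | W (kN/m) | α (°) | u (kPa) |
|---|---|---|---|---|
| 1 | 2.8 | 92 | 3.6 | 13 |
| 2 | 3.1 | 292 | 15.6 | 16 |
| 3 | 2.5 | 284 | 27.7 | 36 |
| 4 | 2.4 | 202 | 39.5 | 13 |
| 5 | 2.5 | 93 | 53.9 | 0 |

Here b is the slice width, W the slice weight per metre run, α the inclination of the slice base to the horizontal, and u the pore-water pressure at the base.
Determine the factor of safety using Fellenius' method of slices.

FS = 1.42

Ordinary method of slices: FS = Σ[c'·Δl_i + (W_i cosα_i − u_i·Δl_i)·tanφ'] / Σ W_i sinα_i, with Δl_i = b_i / cosα_i.
Slice 1: Δl = 2.8/cos3.6° = 2.806 m; N'_1 = 92·cos3.6° − 13·2.806 = 55.3; c'Δl = 47.97; W sinα = 5.8
Slice 2: Δl = 3.1/cos15.6° = 3.219 m; N'_2 = 292·cos15.6° − 16·3.219 = 229.7; c'Δl = 55.04; W sinα = 78.5
Slice 3: Δl = 2.5/cos27.7° = 2.824 m; N'_3 = 284·cos27.7° − 36·2.824 = 149.8; c'Δl = 48.28; W sinα = 132.0
Slice 4: Δl = 2.4/cos39.5° = 3.110 m; N'_4 = 202·cos39.5° − 13·3.110 = 115.4; c'Δl = 53.19; W sinα = 128.5
Slice 5: Δl = 2.5/cos53.9° = 4.243 m; N'_5 = 93·cos53.9° − 0·4.243 = 54.8; c'Δl = 72.56; W sinα = 75.1
Σc'Δl = 277.0 kN/m; ΣN' = 605.1 kN/m; ΣW sinα = 419.9 kN/m
Resisting = 277.0 + 605.1·tan27.7° = 277.0 + 317.7 = 594.7 kN/m
FS = 594.7 / 419.9 = 1.416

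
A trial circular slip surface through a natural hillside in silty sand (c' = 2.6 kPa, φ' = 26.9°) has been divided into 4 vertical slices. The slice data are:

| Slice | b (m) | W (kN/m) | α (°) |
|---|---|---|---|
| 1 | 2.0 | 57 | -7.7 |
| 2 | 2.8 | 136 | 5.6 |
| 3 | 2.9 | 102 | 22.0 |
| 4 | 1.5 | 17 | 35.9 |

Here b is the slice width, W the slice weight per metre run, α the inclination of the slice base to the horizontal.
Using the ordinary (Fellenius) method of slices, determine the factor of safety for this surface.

FS = 3.30

Ordinary method of slices: FS = Σ[c'·Δl_i + (W_i cosα_i)·tanφ'] / Σ W_i sinα_i, with Δl_i = b_i / cosα_i.
Slice 1: Δl = 2.0/cos(-7.7°) = 2.018 m; N'_1 = 57·cos(-7.7°) = 56.5; c'Δl = 5.25; W sinα = -7.6
Slice 2: Δl = 2.8/cos5.6° = 2.813 m; N'_2 = 136·cos5.6° = 135.4; c'Δl = 7.31; W sinα = 13.3
Slice 3: Δl = 2.9/cos22.0° = 3.128 m; N'_3 = 102·cos22.0° = 94.6; c'Δl = 8.13; W sinα = 38.2
Slice 4: Δl = 1.5/cos35.9° = 1.852 m; N'_4 = 17·cos35.9° = 13.8; c'Δl = 4.81; W sinα = 10.0
Σc'Δl = 25.5 kN/m; ΣN' = 300.2 kN/m; ΣW sinα = 53.8 kN/m
Resisting = 25.5 + 300.2·tan26.9° = 25.5 + 152.3 = 177.8 kN/m
FS = 177.8 / 53.8 = 3.304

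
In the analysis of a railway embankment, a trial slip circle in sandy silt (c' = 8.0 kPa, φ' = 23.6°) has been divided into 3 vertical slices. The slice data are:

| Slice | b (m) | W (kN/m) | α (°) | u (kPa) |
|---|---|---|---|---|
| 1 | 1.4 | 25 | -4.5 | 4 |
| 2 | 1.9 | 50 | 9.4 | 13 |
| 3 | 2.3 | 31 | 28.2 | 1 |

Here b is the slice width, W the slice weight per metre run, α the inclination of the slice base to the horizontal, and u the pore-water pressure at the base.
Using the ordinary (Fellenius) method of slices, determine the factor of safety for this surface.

FS = 3.71

Ordinary method of slices: FS = Σ[c'·Δl_i + (W_i cosα_i − u_i·Δl_i)·tanφ'] / Σ W_i sinα_i, with Δl_i = b_i / cosα_i.
Slice 1: Δl = 1.4/cos(-4.5°) = 1.404 m; N'_1 = 25·cos(-4.5°) − 4·1.404 = 19.3; c'Δl = 11.23; W sinα = -2.0
Slice 2: Δl = 1.9/cos9.4° = 1.926 m; N'_2 = 50·cos9.4° − 13·1.926 = 24.3; c'Δl = 15.41; W sinα = 8.2
Slice 3: Δl = 2.3/cos28.2° = 2.610 m; N'_3 = 31·cos28.2° − 1·2.610 = 24.7; c'Δl = 20.88; W sinα = 14.6
Σc'Δl = 47.5 kN/m; ΣN' = 68.3 kN/m; ΣW sinα = 20.9 kN/m
Resisting = 47.5 + 68.3·tan23.6° = 47.5 + 29.8 = 77.4 kN/m
FS = 77.4 / 20.9 = 3.710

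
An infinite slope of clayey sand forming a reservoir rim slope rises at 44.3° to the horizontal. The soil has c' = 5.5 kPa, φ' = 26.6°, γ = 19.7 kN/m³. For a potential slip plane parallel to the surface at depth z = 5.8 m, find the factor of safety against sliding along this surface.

FS = 0.61

For an infinite slope with a slip plane parallel to the surface (no pore pressure): FS = [c' + γz cos²β tanφ'] / [γz sinβ cosβ].
γz = 19.7·5.8 = 114.26 kN/m²
Numerator = 5.5 + 114.26·cos²44.3°·tan26.6° = 5.5 + 114.26·0.5122·0.5008 = 34.808 kPa
Denominator = 114.26·sin44.3°·cos44.3° = 114.26·0.6984·0.7157 = 57.113 kPa
FS = 34.808 / 57.113 = 0.609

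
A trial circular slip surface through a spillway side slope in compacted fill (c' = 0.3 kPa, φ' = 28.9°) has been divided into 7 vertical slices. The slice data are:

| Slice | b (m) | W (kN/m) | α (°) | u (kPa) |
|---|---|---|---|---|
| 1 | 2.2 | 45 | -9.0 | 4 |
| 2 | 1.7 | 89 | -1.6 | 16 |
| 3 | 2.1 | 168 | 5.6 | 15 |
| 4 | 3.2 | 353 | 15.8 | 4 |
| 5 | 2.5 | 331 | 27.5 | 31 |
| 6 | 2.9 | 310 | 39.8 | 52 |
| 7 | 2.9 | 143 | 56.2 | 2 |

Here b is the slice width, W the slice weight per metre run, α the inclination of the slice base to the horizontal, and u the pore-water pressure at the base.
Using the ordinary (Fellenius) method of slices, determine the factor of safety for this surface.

Ordinary method of slices: FS = Σ[c'·Δl_i + (W_i cosα_i − u_i·Δl_i)·tanφ'] / Σ W_i sinα_i, with Δl_i = b_i / cosα_i.
Slice 1: Δl = 2.2/cos(-9.0°) = 2.227 m; N'_1 = 45·cos(-9.0°) − 4·2.227 = 35.5; c'Δl = 0.67; W sinα = -7.0
Slice 2: Δl = 1.7/cos(-1.6°) = 1.701 m; N'_2 = 89·cos(-1.6°) − 16·1.701 = 61.8; c'Δl = 0.51; W sinα = -2.5
Slice 3: Δl = 2.1/cos5.6° = 2.110 m; N'_3 = 168·cos5.6° − 15·2.110 = 135.5; c'Δl = 0.63; W sinα = 16.4
Slice 4: Δl = 3.2/cos15.8° = 3.326 m; N'_4 = 353·cos15.8° − 4·3.326 = 326.4; c'Δl = 1.00; W sinα = 96.1
Slice 5: Δl = 2.5/cos27.5° = 2.818 m; N'_5 = 331·cos27.5° − 31·2.818 = 206.2; c'Δl = 0.85; W sinα = 152.8
Slice 6: Δl = 2.9/cos39.8° = 3.775 m; N'_6 = 310·cos39.8° − 52·3.775 = 41.9; c'Δl = 1.13; W sinα = 198.4
Slice 7: Δl = 2.9/cos56.2° = 5.213 m; N'_7 = 143·cos56.2° − 2·5.213 = 69.1; c'Δl = 1.56; W sinα = 118.8
Σc'Δl = 6.4 kN/m; ΣN' = 876.4 kN/m; ΣW sinα = 573.1 kN/m
Resisting = 6.4 + 876.4·tan28.9° = 6.4 + 483.8 = 490.2 kN/m
FS = 490.2 / 573.1 = 0.855

FS = 0.86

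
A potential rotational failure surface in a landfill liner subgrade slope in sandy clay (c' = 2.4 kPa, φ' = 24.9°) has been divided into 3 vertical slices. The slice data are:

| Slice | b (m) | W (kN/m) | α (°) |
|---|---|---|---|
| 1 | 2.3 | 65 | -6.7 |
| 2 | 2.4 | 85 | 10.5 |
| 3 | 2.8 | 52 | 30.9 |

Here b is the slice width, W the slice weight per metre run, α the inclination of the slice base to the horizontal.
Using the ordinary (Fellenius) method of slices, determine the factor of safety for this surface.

Ordinary method of slices: FS = Σ[c'·Δl_i + (W_i cosα_i)·tanφ'] / Σ W_i sinα_i, with Δl_i = b_i / cosα_i.
Slice 1: Δl = 2.3/cos(-6.7°) = 2.316 m; N'_1 = 65·cos(-6.7°) = 64.6; c'Δl = 5.56; W sinα = -7.6
Slice 2: Δl = 2.4/cos10.5° = 2.441 m; N'_2 = 85·cos10.5° = 83.6; c'Δl = 5.86; W sinα = 15.5
Slice 3: Δl = 2.8/cos30.9° = 3.263 m; N'_3 = 52·cos30.9° = 44.6; c'Δl = 7.83; W sinα = 26.7
Σc'Δl = 19.2 kN/m; ΣN' = 192.8 kN/m; ΣW sinα = 34.6 kN/m
Resisting = 19.2 + 192.8·tan24.9° = 19.2 + 89.5 = 108.7 kN/m
FS = 108.7 / 34.6 = 3.141

FS = 3.14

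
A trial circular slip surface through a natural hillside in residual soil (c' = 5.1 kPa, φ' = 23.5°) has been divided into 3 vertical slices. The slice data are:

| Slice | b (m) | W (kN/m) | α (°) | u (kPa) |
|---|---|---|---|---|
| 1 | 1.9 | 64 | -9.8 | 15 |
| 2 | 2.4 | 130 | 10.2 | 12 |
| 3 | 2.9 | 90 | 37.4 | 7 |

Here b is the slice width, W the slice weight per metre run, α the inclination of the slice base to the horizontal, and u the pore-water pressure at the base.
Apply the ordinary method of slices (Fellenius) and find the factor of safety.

FS = 1.78

Ordinary method of slices: FS = Σ[c'·Δl_i + (W_i cosα_i − u_i·Δl_i)·tanφ'] / Σ W_i sinα_i, with Δl_i = b_i / cosα_i.
Slice 1: Δl = 1.9/cos(-9.8°) = 1.928 m; N'_1 = 64·cos(-9.8°) − 15·1.928 = 34.1; c'Δl = 9.83; W sinα = -10.9
Slice 2: Δl = 2.4/cos10.2° = 2.439 m; N'_2 = 130·cos10.2° − 12·2.439 = 98.7; c'Δl = 12.44; W sinα = 23.0
Slice 3: Δl = 2.9/cos37.4° = 3.650 m; N'_3 = 90·cos37.4° − 7·3.650 = 45.9; c'Δl = 18.62; W sinα = 54.7
Σc'Δl = 40.9 kN/m; ΣN' = 178.8 kN/m; ΣW sinα = 66.8 kN/m
Resisting = 40.9 + 178.8·tan23.5° = 40.9 + 77.7 = 118.6 kN/m
FS = 118.6 / 66.8 = 1.776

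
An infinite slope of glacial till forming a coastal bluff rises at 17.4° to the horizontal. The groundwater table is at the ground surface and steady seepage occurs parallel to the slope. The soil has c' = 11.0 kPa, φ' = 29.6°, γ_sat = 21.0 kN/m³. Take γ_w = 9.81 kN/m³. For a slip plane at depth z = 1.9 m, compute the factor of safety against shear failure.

With seepage parallel to the slope and the water table at the surface, the effective normal stress on the slip plane uses the buoyant unit weight γ' = γ_sat − γ_w while the driving shear stress uses γ_sat:
FS = [c' + γ' z cos²β tanφ'] / [γ_sat z sinβ cosβ]
γ' = 21.0 − 9.81 = 11.19 kN/m³
Numerator = 11.0 + 11.19·1.9·cos²17.4°·tan29.6° = 11.0 + 11.19·1.9·0.9106·0.5681 = 21.998 kPa
Denominator = 21.0·1.9·sin17.4°·cos17.4° = 21.0·1.9·0.2990·0.9542 = 11.386 kPa
FS = 21.998 / 11.386 = 1.932

FS = 1.93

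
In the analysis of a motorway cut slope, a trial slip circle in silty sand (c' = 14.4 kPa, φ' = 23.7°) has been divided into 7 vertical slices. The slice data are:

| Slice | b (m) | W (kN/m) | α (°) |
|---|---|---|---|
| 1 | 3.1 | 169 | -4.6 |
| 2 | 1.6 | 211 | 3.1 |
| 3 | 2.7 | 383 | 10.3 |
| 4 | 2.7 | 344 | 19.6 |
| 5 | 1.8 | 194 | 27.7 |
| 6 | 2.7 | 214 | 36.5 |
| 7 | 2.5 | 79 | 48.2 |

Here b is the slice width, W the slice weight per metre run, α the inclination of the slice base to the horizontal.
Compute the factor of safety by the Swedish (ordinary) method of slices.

FS = 2.03

Ordinary method of slices: FS = Σ[c'·Δl_i + (W_i cosα_i)·tanφ'] / Σ W_i sinα_i, with Δl_i = b_i / cosα_i.
Slice 1: Δl = 3.1/cos(-4.6°) = 3.110 m; N'_1 = 169·cos(-4.6°) = 168.5; c'Δl = 44.78; W sinα = -13.6
Slice 2: Δl = 1.6/cos3.1° = 1.602 m; N'_2 = 211·cos3.1° = 210.7; c'Δl = 23.07; W sinα = 11.4
Slice 3: Δl = 2.7/cos10.3° = 2.744 m; N'_3 = 383·cos10.3° = 376.8; c'Δl = 39.52; W sinα = 68.5
Slice 4: Δl = 2.7/cos19.6° = 2.866 m; N'_4 = 344·cos19.6° = 324.1; c'Δl = 41.27; W sinα = 115.4
Slice 5: Δl = 1.8/cos27.7° = 2.033 m; N'_5 = 194·cos27.7° = 171.8; c'Δl = 29.28; W sinα = 90.2
Slice 6: Δl = 2.7/cos36.5° = 3.359 m; N'_6 = 214·cos36.5° = 172.0; c'Δl = 48.37; W sinα = 127.3
Slice 7: Δl = 2.5/cos48.2° = 3.751 m; N'_7 = 79·cos48.2° = 52.7; c'Δl = 54.01; W sinα = 58.9
Σc'Δl = 280.3 kN/m; ΣN' = 1476.5 kN/m; ΣW sinα = 458.1 kN/m
Resisting = 280.3 + 1476.5·tan23.7° = 280.3 + 648.1 = 928.4 kN/m
FS = 928.4 / 458.1 = 2.027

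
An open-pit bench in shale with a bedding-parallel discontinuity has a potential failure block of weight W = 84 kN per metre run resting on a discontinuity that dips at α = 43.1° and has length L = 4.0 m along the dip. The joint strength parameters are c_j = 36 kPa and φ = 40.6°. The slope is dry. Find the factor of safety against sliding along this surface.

FS = 3.42

Resolving the block weight along and normal to the plane and applying the Mohr–Coulomb strength on the joint:
N' = W cosα = 84·cos43.1° = 61.3 kN/m
Driving force T = W sinα = 84·sin43.1° = 57.4 kN/m
Resisting force R = c_j·L + N'·tanφ = 36·4.0 + 61.3·tan40.6° = 144.0 + 52.6 = 196.6 kN/m
FS = R / T = 196.6 / 57.4 = 3.425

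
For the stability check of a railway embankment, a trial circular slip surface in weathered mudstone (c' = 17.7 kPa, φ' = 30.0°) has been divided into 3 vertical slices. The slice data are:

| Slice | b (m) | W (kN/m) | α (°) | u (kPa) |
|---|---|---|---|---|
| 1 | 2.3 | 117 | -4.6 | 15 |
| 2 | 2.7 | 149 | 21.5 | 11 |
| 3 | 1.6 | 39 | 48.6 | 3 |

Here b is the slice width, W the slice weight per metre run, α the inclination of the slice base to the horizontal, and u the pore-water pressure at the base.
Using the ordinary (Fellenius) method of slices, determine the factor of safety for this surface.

FS = 3.42

Ordinary method of slices: FS = Σ[c'·Δl_i + (W_i cosα_i − u_i·Δl_i)·tanφ'] / Σ W_i sinα_i, with Δl_i = b_i / cosα_i.
Slice 1: Δl = 2.3/cos(-4.6°) = 2.307 m; N'_1 = 117·cos(-4.6°) − 15·2.307 = 82.0; c'Δl = 40.84; W sinα = -9.4
Slice 2: Δl = 2.7/cos21.5° = 2.902 m; N'_2 = 149·cos21.5° − 11·2.902 = 106.7; c'Δl = 51.36; W sinα = 54.6
Slice 3: Δl = 1.6/cos48.6° = 2.419 m; N'_3 = 39·cos48.6° − 3·2.419 = 18.5; c'Δl = 42.82; W sinα = 29.3
Σc'Δl = 135.0 kN/m; ΣN' = 207.3 kN/m; ΣW sinα = 74.5 kN/m
Resisting = 135.0 + 207.3·tan30.0° = 135.0 + 119.7 = 254.7 kN/m
FS = 254.7 / 74.5 = 3.420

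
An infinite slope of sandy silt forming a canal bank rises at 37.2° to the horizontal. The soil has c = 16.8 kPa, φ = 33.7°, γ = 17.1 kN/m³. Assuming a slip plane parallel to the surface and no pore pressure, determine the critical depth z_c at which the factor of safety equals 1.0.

z_c = 16.81 m

Setting FS = 1.00 in FS = [c + γz cos²β tanφ] / [γz sinβ cosβ] and solving for z:
z = c / [γ cosβ (FS·sinβ − cosβ·tanφ)]
  = 16.8 / [17.1·cos37.2°·(1.00·sin37.2° − cos37.2°·tan33.7°)]
  = 16.8 / [17.1·0.7965·(1.00·0.6046 − 0.7965·0.6669)]
  = 16.8 / 0.9995 = 16.809 m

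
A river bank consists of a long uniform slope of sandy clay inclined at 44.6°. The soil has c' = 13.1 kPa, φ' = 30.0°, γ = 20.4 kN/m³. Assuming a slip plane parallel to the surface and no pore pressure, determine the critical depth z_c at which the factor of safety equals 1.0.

Setting FS = 1.00 in FS = [c' + γz cos²β tanφ'] / [γz sinβ cosβ] and solving for z:
z = c' / [γ cosβ (FS·sinβ − cosβ·tanφ')]
  = 13.1 / [20.4·cos44.6°·(1.00·sin44.6° − cos44.6°·tan30.0°)]
  = 13.1 / [20.4·0.7120·(1.00·0.7022 − 0.7120·0.5774)]
  = 13.1 / 4.2278 = 3.099 m

z_c = 3.10 m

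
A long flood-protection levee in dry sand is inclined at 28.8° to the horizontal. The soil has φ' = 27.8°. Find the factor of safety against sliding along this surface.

FS = 0.96

For a dry cohesionless infinite slope the factor of safety is FS = tanφ' / tanβ.
FS = tan27.8° / tan28.8° = 0.5272 / 0.5498 = 0.959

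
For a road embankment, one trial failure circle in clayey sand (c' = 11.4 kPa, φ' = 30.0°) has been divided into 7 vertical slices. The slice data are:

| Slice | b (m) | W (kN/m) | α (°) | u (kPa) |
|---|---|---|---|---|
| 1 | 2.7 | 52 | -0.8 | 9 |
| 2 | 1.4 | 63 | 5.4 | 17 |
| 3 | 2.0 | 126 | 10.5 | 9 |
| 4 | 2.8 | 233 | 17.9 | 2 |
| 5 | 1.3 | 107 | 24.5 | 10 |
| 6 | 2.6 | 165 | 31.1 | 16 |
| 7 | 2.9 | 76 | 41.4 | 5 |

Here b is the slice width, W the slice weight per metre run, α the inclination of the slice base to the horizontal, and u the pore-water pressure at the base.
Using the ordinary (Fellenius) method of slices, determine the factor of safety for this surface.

Ordinary method of slices: FS = Σ[c'·Δl_i + (W_i cosα_i − u_i·Δl_i)·tanφ'] / Σ W_i sinα_i, with Δl_i = b_i / cosα_i.
Slice 1: Δl = 2.7/cos(-0.8°) = 2.700 m; N'_1 = 52·cos(-0.8°) − 9·2.700 = 27.7; c'Δl = 30.78; W sinα = -0.7
Slice 2: Δl = 1.4/cos5.4° = 1.406 m; N'_2 = 63·cos5.4° − 17·1.406 = 38.8; c'Δl = 16.03; W sinα = 5.9
Slice 3: Δl = 2.0/cos10.5° = 2.034 m; N'_3 = 126·cos10.5° − 9·2.034 = 105.6; c'Δl = 23.19; W sinα = 23.0
Slice 4: Δl = 2.8/cos17.9° = 2.942 m; N'_4 = 233·cos17.9° − 2·2.942 = 215.8; c'Δl = 33.54; W sinα = 71.6
Slice 5: Δl = 1.3/cos24.5° = 1.429 m; N'_5 = 107·cos24.5° − 10·1.429 = 83.1; c'Δl = 16.29; W sinα = 44.4
Slice 6: Δl = 2.6/cos31.1° = 3.036 m; N'_6 = 165·cos31.1° − 16·3.036 = 92.7; c'Δl = 34.62; W sinα = 85.2
Slice 7: Δl = 2.9/cos41.4° = 3.866 m; N'_7 = 76·cos41.4° − 5·3.866 = 37.7; c'Δl = 44.07; W sinα = 50.3
Σc'Δl = 198.5 kN/m; ΣN' = 601.4 kN/m; ΣW sinα = 279.6 kN/m
Resisting = 198.5 + 601.4·tan30.0° = 198.5 + 347.2 = 545.7 kN/m
FS = 545.7 / 279.6 = 1.952

FS = 1.95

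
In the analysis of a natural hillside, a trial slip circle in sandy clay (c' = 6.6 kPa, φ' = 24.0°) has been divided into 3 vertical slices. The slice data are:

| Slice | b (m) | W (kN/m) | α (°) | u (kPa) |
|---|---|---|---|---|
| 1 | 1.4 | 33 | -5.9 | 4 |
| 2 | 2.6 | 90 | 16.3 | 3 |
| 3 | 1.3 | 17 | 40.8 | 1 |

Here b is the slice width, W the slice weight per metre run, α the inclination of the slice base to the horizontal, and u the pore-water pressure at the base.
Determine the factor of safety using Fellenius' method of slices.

FS = 2.74

Ordinary method of slices: FS = Σ[c'·Δl_i + (W_i cosα_i − u_i·Δl_i)·tanφ'] / Σ W_i sinα_i, with Δl_i = b_i / cosα_i.
Slice 1: Δl = 1.4/cos(-5.9°) = 1.407 m; N'_1 = 33·cos(-5.9°) − 4·1.407 = 27.2; c'Δl = 9.29; W sinα = -3.4
Slice 2: Δl = 2.6/cos16.3° = 2.709 m; N'_2 = 90·cos16.3° − 3·2.709 = 78.3; c'Δl = 17.88; W sinα = 25.3
Slice 3: Δl = 1.3/cos40.8° = 1.717 m; N'_3 = 17·cos40.8° − 1·1.717 = 11.2; c'Δl = 11.33; W sinα = 11.1
Σc'Δl = 38.5 kN/m; ΣN' = 116.6 kN/m; ΣW sinα = 33.0 kN/m
Resisting = 38.5 + 116.6·tan24.0° = 38.5 + 51.9 = 90.4 kN/m
FS = 90.4 / 33.0 = 2.742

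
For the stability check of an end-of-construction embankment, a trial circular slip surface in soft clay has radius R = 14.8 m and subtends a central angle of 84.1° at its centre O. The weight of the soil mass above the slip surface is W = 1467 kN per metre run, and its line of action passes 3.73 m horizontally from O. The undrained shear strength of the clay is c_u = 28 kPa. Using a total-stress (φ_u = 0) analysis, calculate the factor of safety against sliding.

FS = 1.65

Taking moments about the centre O, the resisting moment is provided by the undrained shear strength acting along the arc:
Arc length L_a = R·θ = 14.8·(84.1°·π/180) = 14.8·1.4678 = 21.72 m
M_R = c_u·L_a·R = 28·21.72·14.8 = 9002.3 kN·m/m
M_D = W·d = 1467·3.73 = 5471.9 kN·m/m
FS = M_R / M_D = 9002.3 / 5471.9 = 1.645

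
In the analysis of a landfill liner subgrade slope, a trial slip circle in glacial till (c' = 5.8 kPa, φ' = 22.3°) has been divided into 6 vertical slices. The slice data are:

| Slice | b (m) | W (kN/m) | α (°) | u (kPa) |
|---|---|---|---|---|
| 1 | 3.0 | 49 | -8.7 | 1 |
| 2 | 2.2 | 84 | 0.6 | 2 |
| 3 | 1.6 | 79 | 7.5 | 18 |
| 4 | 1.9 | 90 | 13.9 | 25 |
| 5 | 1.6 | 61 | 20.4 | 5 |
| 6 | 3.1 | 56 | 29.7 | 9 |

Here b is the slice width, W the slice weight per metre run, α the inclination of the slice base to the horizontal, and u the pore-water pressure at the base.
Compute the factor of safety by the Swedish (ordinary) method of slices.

FS = 2.63

Ordinary method of slices: FS = Σ[c'·Δl_i + (W_i cosα_i − u_i·Δl_i)·tanφ'] / Σ W_i sinα_i, with Δl_i = b_i / cosα_i.
Slice 1: Δl = 3.0/cos(-8.7°) = 3.035 m; N'_1 = 49·cos(-8.7°) − 1·3.035 = 45.4; c'Δl = 17.60; W sinα = -7.4
Slice 2: Δl = 2.2/cos0.6° = 2.200 m; N'_2 = 84·cos0.6° − 2·2.200 = 79.6; c'Δl = 12.76; W sinα = 0.9
Slice 3: Δl = 1.6/cos7.5° = 1.614 m; N'_3 = 79·cos7.5° − 18·1.614 = 49.3; c'Δl = 9.36; W sinα = 10.3
Slice 4: Δl = 1.9/cos13.9° = 1.957 m; N'_4 = 90·cos13.9° − 25·1.957 = 38.4; c'Δl = 11.35; W sinα = 21.6
Slice 5: Δl = 1.6/cos20.4° = 1.707 m; N'_5 = 61·cos20.4° − 5·1.707 = 48.6; c'Δl = 9.90; W sinα = 21.3
Slice 6: Δl = 3.1/cos29.7° = 3.569 m; N'_6 = 56·cos29.7° − 9·3.569 = 16.5; c'Δl = 20.70; W sinα = 27.7
Σc'Δl = 81.7 kN/m; ΣN' = 277.9 kN/m; ΣW sinα = 74.4 kN/m
Resisting = 81.7 + 277.9·tan22.3° = 81.7 + 114.0 = 195.6 kN/m
FS = 195.6 / 74.4 = 2.629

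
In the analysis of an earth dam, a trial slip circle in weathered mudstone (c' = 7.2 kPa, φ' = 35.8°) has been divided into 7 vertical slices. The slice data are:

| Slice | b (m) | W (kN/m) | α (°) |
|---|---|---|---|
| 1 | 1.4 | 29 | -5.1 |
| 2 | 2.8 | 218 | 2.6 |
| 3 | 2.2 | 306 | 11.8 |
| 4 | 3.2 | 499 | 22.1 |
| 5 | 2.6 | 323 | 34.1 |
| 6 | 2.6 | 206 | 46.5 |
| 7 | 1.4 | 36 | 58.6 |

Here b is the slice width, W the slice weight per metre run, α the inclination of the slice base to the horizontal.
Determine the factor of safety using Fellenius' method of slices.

FS = 1.90

Ordinary method of slices: FS = Σ[c'·Δl_i + (W_i cosα_i)·tanφ'] / Σ W_i sinα_i, with Δl_i = b_i / cosα_i.
Slice 1: Δl = 1.4/cos(-5.1°) = 1.406 m; N'_1 = 29·cos(-5.1°) = 28.9; c'Δl = 10.12; W sinα = -2.6
Slice 2: Δl = 2.8/cos2.6° = 2.803 m; N'_2 = 218·cos2.6° = 217.8; c'Δl = 20.18; W sinα = 9.9
Slice 3: Δl = 2.2/cos11.8° = 2.247 m; N'_3 = 306·cos11.8° = 299.5; c'Δl = 16.18; W sinα = 62.6
Slice 4: Δl = 3.2/cos22.1° = 3.454 m; N'_4 = 499·cos22.1° = 462.3; c'Δl = 24.87; W sinα = 187.7
Slice 5: Δl = 2.6/cos34.1° = 3.140 m; N'_5 = 323·cos34.1° = 267.5; c'Δl = 22.61; W sinα = 181.1
Slice 6: Δl = 2.6/cos46.5° = 3.777 m; N'_6 = 206·cos46.5° = 141.8; c'Δl = 27.20; W sinα = 149.4
Slice 7: Δl = 1.4/cos58.6° = 2.687 m; N'_7 = 36·cos58.6° = 18.8; c'Δl = 19.35; W sinα = 30.7
Σc'Δl = 140.5 kN/m; ΣN' = 1436.6 kN/m; ΣW sinα = 618.9 kN/m
Resisting = 140.5 + 1436.6·tan35.8° = 140.5 + 1036.1 = 1176.6 kN/m
FS = 1176.6 / 618.9 = 1.901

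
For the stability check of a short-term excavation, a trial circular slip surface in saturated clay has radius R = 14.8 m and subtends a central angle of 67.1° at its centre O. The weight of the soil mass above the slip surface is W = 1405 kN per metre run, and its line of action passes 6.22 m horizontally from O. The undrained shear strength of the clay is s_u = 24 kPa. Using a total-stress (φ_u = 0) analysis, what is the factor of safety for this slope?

Taking moments about the centre O, the resisting moment is provided by the undrained shear strength acting along the arc:
Arc length L_a = R·θ = 14.8·(67.1°·π/180) = 14.8·1.1711 = 17.33 m
M_R = s_u·L_a·R = 24·17.33·14.8 = 6156.5 kN·m/m
M_D = W·d = 1405·6.22 = 8739.1 kN·m/m
FS = M_R / M_D = 6156.5 / 8739.1 = 0.704

FS = 0.70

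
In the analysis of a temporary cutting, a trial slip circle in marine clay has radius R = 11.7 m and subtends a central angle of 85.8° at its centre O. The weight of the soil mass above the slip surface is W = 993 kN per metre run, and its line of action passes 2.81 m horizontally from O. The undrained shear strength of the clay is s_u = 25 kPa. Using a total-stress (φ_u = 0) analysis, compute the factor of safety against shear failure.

FS = 1.84

Taking moments about the centre O, the resisting moment is provided by the undrained shear strength acting along the arc:
Arc length L_a = R·θ = 11.7·(85.8°·π/180) = 11.7·1.4975 = 17.52 m
M_R = s_u·L_a·R = 25·17.52·11.7 = 5124.8 kN·m/m
M_D = W·d = 993·2.81 = 2790.3 kN·m/m
FS = M_R / M_D = 5124.8 / 2790.3 = 1.837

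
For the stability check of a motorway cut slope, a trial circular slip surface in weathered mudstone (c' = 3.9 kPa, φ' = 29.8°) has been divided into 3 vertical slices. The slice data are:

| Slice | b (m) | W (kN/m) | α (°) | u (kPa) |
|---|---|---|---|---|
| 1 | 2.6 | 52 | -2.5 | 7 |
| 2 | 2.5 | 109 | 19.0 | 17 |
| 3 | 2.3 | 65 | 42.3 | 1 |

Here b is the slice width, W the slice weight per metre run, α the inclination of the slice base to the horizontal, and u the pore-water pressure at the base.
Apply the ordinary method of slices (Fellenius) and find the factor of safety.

Ordinary method of slices: FS = Σ[c'·Δl_i + (W_i cosα_i − u_i·Δl_i)·tanφ'] / Σ W_i sinα_i, with Δl_i = b_i / cosα_i.
Slice 1: Δl = 2.6/cos(-2.5°) = 2.602 m; N'_1 = 52·cos(-2.5°) − 7·2.602 = 33.7; c'Δl = 10.15; W sinα = -2.3
Slice 2: Δl = 2.5/cos19.0° = 2.644 m; N'_2 = 109·cos19.0° − 17·2.644 = 58.1; c'Δl = 10.31; W sinα = 35.5
Slice 3: Δl = 2.3/cos42.3° = 3.110 m; N'_3 = 65·cos42.3° − 1·3.110 = 45.0; c'Δl = 12.13; W sinα = 43.7
Σc'Δl = 32.6 kN/m; ΣN' = 136.8 kN/m; ΣW sinα = 77.0 kN/m
Resisting = 32.6 + 136.8·tan29.8° = 32.6 + 78.4 = 110.9 kN/m
FS = 110.9 / 77.0 = 1.441

FS = 1.44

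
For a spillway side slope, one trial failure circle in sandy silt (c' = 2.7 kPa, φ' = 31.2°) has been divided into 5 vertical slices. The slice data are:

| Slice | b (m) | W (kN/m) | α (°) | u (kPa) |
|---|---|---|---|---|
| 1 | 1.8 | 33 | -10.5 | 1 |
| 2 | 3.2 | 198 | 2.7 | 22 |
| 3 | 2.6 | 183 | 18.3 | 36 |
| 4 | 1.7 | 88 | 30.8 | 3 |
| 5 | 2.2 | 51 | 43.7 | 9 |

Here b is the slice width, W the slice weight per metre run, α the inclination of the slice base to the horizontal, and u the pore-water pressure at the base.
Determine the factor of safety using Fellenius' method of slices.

FS = 1.59

Ordinary method of slices: FS = Σ[c'·Δl_i + (W_i cosα_i − u_i·Δl_i)·tanφ'] / Σ W_i sinα_i, with Δl_i = b_i / cosα_i.
Slice 1: Δl = 1.8/cos(-10.5°) = 1.831 m; N'_1 = 33·cos(-10.5°) − 1·1.831 = 30.6; c'Δl = 4.94; W sinα = -6.0
Slice 2: Δl = 3.2/cos2.7° = 3.204 m; N'_2 = 198·cos2.7° − 22·3.204 = 127.3; c'Δl = 8.65; W sinα = 9.3
Slice 3: Δl = 2.6/cos18.3° = 2.738 m; N'_3 = 183·cos18.3° − 36·2.738 = 75.2; c'Δl = 7.39; W sinα = 57.5
Slice 4: Δl = 1.7/cos30.8° = 1.979 m; N'_4 = 88·cos30.8° − 3·1.979 = 69.7; c'Δl = 5.34; W sinα = 45.1
Slice 5: Δl = 2.2/cos43.7° = 3.043 m; N'_5 = 51·cos43.7° − 9·3.043 = 9.5; c'Δl = 8.22; W sinα = 35.2
Σc'Δl = 34.5 kN/m; ΣN' = 312.2 kN/m; ΣW sinα = 141.1 kN/m
Resisting = 34.5 + 312.2·tan31.2° = 34.5 + 189.1 = 223.6 kN/m
FS = 223.6 / 141.1 = 1.585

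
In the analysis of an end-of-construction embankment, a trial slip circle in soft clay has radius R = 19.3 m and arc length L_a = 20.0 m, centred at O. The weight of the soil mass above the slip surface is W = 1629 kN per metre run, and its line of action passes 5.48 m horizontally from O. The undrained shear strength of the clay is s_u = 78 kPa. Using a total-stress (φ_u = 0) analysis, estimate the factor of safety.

Taking moments about the centre O, the resisting moment is provided by the undrained shear strength acting along the arc:
M_R = s_u·L_a·R = 78·20.00·19.3 = 30108.0 kN·m/m
M_D = W·d = 1629·5.48 = 8926.9 kN·m/m
FS = M_R / M_D = 30108.0 / 8926.9 = 3.373

FS = 3.37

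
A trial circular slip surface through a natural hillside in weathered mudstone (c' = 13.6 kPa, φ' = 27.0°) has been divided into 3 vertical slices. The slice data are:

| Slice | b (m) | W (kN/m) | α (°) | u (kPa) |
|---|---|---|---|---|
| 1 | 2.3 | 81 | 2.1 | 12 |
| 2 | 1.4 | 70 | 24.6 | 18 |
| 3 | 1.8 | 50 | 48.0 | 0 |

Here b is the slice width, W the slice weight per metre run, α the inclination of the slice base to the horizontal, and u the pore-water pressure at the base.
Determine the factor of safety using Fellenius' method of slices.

Ordinary method of slices: FS = Σ[c'·Δl_i + (W_i cosα_i − u_i·Δl_i)·tanφ'] / Σ W_i sinα_i, with Δl_i = b_i / cosα_i.
Slice 1: Δl = 2.3/cos2.1° = 2.302 m; N'_1 = 81·cos2.1° − 12·2.302 = 53.3; c'Δl = 31.30; W sinα = 3.0
Slice 2: Δl = 1.4/cos24.6° = 1.540 m; N'_2 = 70·cos24.6° − 18·1.540 = 35.9; c'Δl = 20.94; W sinα = 29.1
Slice 3: Δl = 1.8/cos48.0° = 2.690 m; N'_3 = 50·cos48.0° − 0·2.690 = 33.5; c'Δl = 36.58; W sinα = 37.2
Σc'Δl = 88.8 kN/m; ΣN' = 122.7 kN/m; ΣW sinα = 69.3 kN/m
Resisting = 88.8 + 122.7·tan27.0° = 88.8 + 62.5 = 151.4 kN/m
FS = 151.4 / 69.3 = 2.185

FS = 2.19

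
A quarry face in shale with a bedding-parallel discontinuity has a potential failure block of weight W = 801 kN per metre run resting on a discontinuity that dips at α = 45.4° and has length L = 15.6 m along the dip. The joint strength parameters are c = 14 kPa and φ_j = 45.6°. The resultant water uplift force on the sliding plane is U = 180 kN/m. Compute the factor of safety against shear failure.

Resolving the block weight along and normal to the plane and applying the Mohr–Coulomb strength on the joint:
N' = W cosα − U = 801·cos45.4° − 180 = 382.4 kN/m
Driving force T = W sinα = 801·sin45.4° = 570.3 kN/m
Resisting force R = c·L + N'·tanφ_j = 14·15.6 + 382.4·tan45.6° = 218.4 + 390.5 = 608.9 kN/m
FS = R / T = 608.9 / 570.3 = 1.068

FS = 1.07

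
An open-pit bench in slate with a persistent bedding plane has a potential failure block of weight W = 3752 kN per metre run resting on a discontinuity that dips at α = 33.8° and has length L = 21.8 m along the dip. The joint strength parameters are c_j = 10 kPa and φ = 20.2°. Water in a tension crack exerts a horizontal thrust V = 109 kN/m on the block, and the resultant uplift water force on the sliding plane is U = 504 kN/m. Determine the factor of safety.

Resolving the block weight along and normal to the plane and applying the Mohr–Coulomb strength on the joint:
N' = W cosα − U − V sinα = 3752·cos33.8° − 504 − 109·sin33.8° = 2553.2 kN/m
Driving force T = W sinα + V cosα = 3752·sin33.8° + 109·cos33.8° = 2177.8 kN/m
Resisting force R = c_j·L + N'·tanφ = 10·21.8 + 2553.2·tan20.2° = 218.0 + 939.4 = 1157.4 kN/m
FS = R / T = 1157.4 / 2177.8 = 0.531

FS = 0.53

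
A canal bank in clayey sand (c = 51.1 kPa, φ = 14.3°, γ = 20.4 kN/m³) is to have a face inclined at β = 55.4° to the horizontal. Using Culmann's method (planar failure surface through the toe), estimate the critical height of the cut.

Culmann's analysis gives the critical failure plane at α_cr = (β + φ)/2 = (55.4 + 14.3)/2 = 34.9°, and the critical height
H_c = (4c/γ) · sinβ cosφ / [1 − cos(β − φ)]
    = (4·51.1/20.4) · sin55.4°·cos14.3° / [1 − cos(41.1°)]
    = 10.020 · 0.8231·0.9690 / [1 − 0.7536]
    = 10.020 · 0.7976 / 0.2464
    = 32.43 m

H_c = 32.43 m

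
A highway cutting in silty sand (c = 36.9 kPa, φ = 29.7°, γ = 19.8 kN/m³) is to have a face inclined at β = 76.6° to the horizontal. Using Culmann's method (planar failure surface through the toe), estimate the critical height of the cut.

H_c = 19.89 m

Culmann's analysis gives the critical failure plane at α_cr = (β + φ)/2 = (76.6 + 29.7)/2 = 53.1°, and the critical height
H_c = (4c/γ) · sinβ cosφ / [1 − cos(β − φ)]
    = (4·36.9/19.8) · sin76.6°·cos29.7° / [1 − cos(46.9°)]
    = 7.455 · 0.9728·0.8686 / [1 − 0.6833]
    = 7.455 · 0.8450 / 0.3167
    = 19.89 m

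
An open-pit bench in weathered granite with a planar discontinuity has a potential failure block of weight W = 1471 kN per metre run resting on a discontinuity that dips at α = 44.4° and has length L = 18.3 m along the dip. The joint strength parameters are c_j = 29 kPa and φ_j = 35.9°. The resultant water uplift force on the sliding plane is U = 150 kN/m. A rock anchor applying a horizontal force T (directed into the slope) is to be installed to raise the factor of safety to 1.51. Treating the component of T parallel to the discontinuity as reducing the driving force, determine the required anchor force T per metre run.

Resolving forces along and normal to the sliding plane, with the horizontal anchor force T adding T·sinα to the effective normal force and T·cosα acting up the plane against the driving force:
FS = [c_jL + (W cosα − U + T sinα) tanφ_j] / [W sinα − T cosα]
Without the anchor: N' = 901.0 kN/m, driving T_d = 1029.2 kN/m, resisting R = 29·18.3 + 901.0·tan35.9° = 1182.9 kN/m, FS = 1.15.
Setting FS = 1.51 and solving for T:
1.51·(1029.2 − T cos44.4°) = 1182.9 + T sin44.4°·tan35.9°
T·(sin44.4°·tan35.9° + 1.51·cos44.4°) = 1.51·1029.2 − 1182.9
T·(0.6997·0.7239 + 1.51·0.7145) = 1554.1 − 1182.9 = 371.2
T·1.5853 = 371.2
T = 234.1 kN/m

T = 234 kN/m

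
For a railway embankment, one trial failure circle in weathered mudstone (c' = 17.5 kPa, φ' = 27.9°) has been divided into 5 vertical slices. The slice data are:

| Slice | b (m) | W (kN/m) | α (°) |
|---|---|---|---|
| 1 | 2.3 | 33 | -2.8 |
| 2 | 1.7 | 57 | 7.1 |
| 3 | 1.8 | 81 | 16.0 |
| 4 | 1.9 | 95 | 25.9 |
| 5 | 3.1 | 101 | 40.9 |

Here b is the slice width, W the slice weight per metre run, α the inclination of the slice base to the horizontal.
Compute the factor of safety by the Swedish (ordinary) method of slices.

FS = 2.85

Ordinary method of slices: FS = Σ[c'·Δl_i + (W_i cosα_i)·tanφ'] / Σ W_i sinα_i, with Δl_i = b_i / cosα_i.
Slice 1: Δl = 2.3/cos(-2.8°) = 2.303 m; N'_1 = 33·cos(-2.8°) = 33.0; c'Δl = 40.30; W sinα = -1.6
Slice 2: Δl = 1.7/cos7.1° = 1.713 m; N'_2 = 57·cos7.1° = 56.6; c'Δl = 29.98; W sinα = 7.0
Slice 3: Δl = 1.8/cos16.0° = 1.873 m; N'_3 = 81·cos16.0° = 77.9; c'Δl = 32.77; W sinα = 22.3
Slice 4: Δl = 1.9/cos25.9° = 2.112 m; N'_4 = 95·cos25.9° = 85.5; c'Δl = 36.96; W sinα = 41.5
Slice 5: Δl = 3.1/cos40.9° = 4.101 m; N'_5 = 101·cos40.9° = 76.3; c'Δl = 71.77; W sinα = 66.1
Σc'Δl = 211.8 kN/m; ΣN' = 329.2 kN/m; ΣW sinα = 135.4 kN/m
Resisting = 211.8 + 329.2·tan27.9° = 211.8 + 174.3 = 386.1 kN/m
FS = 386.1 / 135.4 = 2.852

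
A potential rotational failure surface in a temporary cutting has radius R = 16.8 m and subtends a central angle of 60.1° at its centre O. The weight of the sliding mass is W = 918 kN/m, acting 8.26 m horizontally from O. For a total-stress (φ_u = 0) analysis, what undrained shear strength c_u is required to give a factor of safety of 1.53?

FS = c_u·L_a·R / (W·d), so c_u = FS·W·d / (L_a·R).
Arc length L_a = R·θ = 16.8·(60.1°·π/180) = 16.8·1.0489 = 17.62 m
c_u = 1.53·918·8.26 / (17.62·16.8) = 11601.5 / 296.05 = 39.19 kPa

c_u = 39.2 kPa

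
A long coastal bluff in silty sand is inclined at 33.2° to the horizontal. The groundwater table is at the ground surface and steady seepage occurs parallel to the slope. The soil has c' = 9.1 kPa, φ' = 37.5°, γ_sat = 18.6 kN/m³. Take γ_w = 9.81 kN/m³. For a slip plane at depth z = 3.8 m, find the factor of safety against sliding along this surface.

FS = 0.84

With seepage parallel to the slope and the water table at the surface, the effective normal stress on the slip plane uses the buoyant unit weight γ' = γ_sat − γ_w while the driving shear stress uses γ_sat:
FS = [c' + γ' z cos²β tanφ'] / [γ_sat z sinβ cosβ]
γ' = 18.6 − 9.81 = 8.79 kN/m³
Numerator = 9.1 + 8.79·3.8·cos²33.2°·tan37.5° = 9.1 + 8.79·3.8·0.7002·0.7673 = 27.046 kPa
Denominator = 18.6·3.8·sin33.2°·cos33.2° = 18.6·3.8·0.5476·0.8368 = 32.384 kPa
FS = 27.046 / 32.384 = 0.835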